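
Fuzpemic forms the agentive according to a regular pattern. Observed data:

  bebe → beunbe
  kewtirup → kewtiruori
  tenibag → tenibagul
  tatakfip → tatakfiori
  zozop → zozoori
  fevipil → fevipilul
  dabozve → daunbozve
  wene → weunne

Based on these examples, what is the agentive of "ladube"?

laundube

tatakfip and fevipil both have last vowel 'i' yet inflect differently (tatakfiori, fevipilul), so the last vowel is not what conditions the rule; the final letter is.
"ladube" ends in -e. The stems ending in -e (bebe → beunbe, wene → weunne, dabozve → daunbozve) insert -un- after the first vowel.
So ladube → laundube.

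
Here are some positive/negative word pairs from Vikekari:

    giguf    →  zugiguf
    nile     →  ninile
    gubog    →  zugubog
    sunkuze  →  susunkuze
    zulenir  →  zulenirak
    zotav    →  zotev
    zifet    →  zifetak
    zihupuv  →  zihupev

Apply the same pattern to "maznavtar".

sunkuze and zifet both have last vowel 'e' yet inflect differently (susunkuze, zifetak), so the last vowel is not what conditions the rule; the final letter is.
"maznavtar" ends in -r. The one such stem in the data (zulenir → zulenirak) adds -ak, so the same rule applies.
The other patterns: stems ending in -e repeat the first consonant+vowel as a prefix; stems ending in -v change the last vowel to 'e'; stems ending in -f or -g add the prefix zu-.
So maznavtar → maznavtarak.

maznavtarak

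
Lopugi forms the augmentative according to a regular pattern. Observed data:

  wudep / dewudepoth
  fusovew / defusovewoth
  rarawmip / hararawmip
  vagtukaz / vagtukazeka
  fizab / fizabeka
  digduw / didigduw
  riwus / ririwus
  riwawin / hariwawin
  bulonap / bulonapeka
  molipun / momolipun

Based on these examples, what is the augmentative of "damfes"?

fusovew and digduw both end in -w yet inflect differently (defusovewoth, didigduw), so the final letter is not what conditions the rule; the last vowel is.
"damfes" has last vowel 'e'. The stems whose last vowel is 'e' (wudep → dewudepoth, fusovew → defusovewoth) add de- … -oth around the stem.
So damfes → dedamfesoth.

dedamfesoth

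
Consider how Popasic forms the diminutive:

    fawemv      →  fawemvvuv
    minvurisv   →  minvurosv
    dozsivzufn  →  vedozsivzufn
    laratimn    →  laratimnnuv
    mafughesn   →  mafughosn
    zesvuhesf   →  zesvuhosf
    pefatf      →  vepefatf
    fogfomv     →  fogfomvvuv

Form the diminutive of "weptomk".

minvurisv and fawemv both end in -v yet inflect differently (minvurosv, fawemvvuv), so the final letter is not what conditions the rule; the second-to-last letter is.
"weptomk" has second-to-last letter 'm'. The stems whose second-to-last letter is 'm' (fawemv → fawemvvuv, fogfomv → fogfomvvuv, laratimn → laratimnnuv) double the final consonant and add -uv.
So weptomk → weptomkkuv.

weptomkkuv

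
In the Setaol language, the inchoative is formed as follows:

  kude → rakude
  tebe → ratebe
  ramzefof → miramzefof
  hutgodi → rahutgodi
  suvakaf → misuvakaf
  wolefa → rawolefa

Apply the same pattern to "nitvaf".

minitvaf

suvakaf and wolefa both have last vowel 'a' yet inflect differently (misuvakaf, rawolefa), so the last vowel is not what conditions the rule; whether the stem ends in a vowel or a consonant is.
"nitvaf" ends in a consonant. The stems ending in a consonant (ramzefof → miramzefof, suvakaf → misuvakaf) add the prefix mi-.
The other pattern: stems ending in a vowel add the prefix ra-.
So nitvaf → minitvaf.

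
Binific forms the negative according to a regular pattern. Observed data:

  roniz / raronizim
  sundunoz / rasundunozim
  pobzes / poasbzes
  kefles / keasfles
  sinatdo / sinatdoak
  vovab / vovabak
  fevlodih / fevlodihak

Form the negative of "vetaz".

ravetazim

sundunoz and sinatdo both have last vowel 'o' yet inflect differently (rasundunozim, sinatdoak), so the last vowel is not what conditions the rule; the final letter is.
"vetaz" ends in -z. The stems ending in -z (roniz → raronizim, sundunoz → rasundunozim) add ra- … -im around the stem.
The other patterns: stems ending in -s insert -as- after the first vowel; stems ending in -b, -h or -o add -ak.
So vetaz → ravetazim.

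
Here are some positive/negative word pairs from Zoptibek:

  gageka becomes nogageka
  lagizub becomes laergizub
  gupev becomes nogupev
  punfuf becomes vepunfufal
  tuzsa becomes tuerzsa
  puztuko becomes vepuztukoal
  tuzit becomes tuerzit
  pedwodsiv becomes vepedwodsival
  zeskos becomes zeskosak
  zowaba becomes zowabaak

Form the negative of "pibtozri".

vepibtozrial

zowaba and gageka both end in -a yet inflect differently (zowabaak, nogageka), so the final letter is not what conditions the rule; the first letter is.
"pibtozri" begins with p-. The stems beginning with p- (pedwodsiv → vepedwodsival, puztuko → vepuztukoal, punfuf → vepunfufal) add ve- … -al around the stem.
So pibtozri → vepibtozrial.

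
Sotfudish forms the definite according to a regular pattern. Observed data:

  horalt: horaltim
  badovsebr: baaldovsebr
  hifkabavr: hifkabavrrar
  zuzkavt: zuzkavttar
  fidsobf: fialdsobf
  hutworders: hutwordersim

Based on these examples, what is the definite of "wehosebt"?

"wehosebt" has second-to-last letter 'b'. The stems whose second-to-last letter is 'b' (fidsobf → fialdsobf, badovsebr → baaldovsebr) insert -al- after the first vowel.
The other patterns: stems whose second-to-last letter is 'v' double the final consonant and add -ar; stems whose second-to-last letter is 'l' or 'r' add -im.
So wehosebt → wealhosebt.

wealhosebt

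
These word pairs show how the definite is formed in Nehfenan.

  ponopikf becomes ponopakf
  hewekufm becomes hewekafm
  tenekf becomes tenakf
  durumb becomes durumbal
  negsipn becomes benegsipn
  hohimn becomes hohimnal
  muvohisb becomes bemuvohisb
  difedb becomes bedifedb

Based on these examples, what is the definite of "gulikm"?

gulakm

durumb and muvohisb both end in -b yet inflect differently (durumbal, bemuvohisb), so the final letter is not what conditions the rule; the second-to-last letter is.
"gulikm" has second-to-last letter 'k'. The stems whose second-to-last letter is 'k' (ponopikf → ponopakf, tenekf → tenakf) change the last vowel to 'a'.
The other patterns: stems whose second-to-last letter is 'm' add -al; stems whose second-to-last letter is 'd', 'p' or 's' add the prefix be-.
So gulikm → gulakm.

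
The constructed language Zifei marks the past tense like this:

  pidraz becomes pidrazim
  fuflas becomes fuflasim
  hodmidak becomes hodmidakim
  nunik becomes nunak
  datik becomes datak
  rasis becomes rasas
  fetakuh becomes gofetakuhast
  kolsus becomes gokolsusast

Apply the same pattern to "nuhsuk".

gonuhsukast

"nuhsuk" has last vowel 'u'. The stems whose last vowel is 'u' (fetakuh → gofetakuhast, kolsus → gokolsusast) add go- … -ast around the stem.
So nuhsuk → gonuhsukast.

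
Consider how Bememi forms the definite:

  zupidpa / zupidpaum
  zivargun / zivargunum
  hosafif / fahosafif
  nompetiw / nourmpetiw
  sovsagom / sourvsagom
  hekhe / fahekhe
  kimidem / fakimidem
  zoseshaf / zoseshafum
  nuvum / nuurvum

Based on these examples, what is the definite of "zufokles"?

zufoklesum

zoseshaf and hosafif both end in -f yet inflect differently (zoseshafum, fahosafif), so the final letter is not what conditions the rule; the first letter is.
"zufokles" begins with z-. The stems beginning with z- (zupidpa → zupidpaum, zivargun → zivargunum, zoseshaf → zoseshafum) add -um.
So zufokles → zufoklesum.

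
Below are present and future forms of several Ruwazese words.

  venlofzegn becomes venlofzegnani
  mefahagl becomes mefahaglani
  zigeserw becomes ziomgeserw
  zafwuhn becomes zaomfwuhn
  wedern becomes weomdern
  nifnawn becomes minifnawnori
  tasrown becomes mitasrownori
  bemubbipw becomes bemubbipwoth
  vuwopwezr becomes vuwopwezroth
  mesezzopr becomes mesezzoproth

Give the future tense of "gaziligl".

venlofzegn and zafwuhn both end in -n yet inflect differently (venlofzegnani, zaomfwuhn), so the final letter is not what conditions the rule; the second-to-last letter is.
"gaziligl" has second-to-last letter 'g'. The stems whose second-to-last letter is 'g' (venlofzegn → venlofzegnani, mefahagl → mefahaglani) add -ani.
So gaziligl → gaziliglani.

gaziliglani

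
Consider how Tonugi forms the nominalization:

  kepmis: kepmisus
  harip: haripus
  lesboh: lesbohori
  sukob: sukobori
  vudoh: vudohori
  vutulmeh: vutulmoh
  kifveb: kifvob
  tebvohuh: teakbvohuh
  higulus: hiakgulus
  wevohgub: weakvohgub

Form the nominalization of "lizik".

lizikus

lesboh and vutulmeh both end in -h yet inflect differently (lesbohori, vutulmoh), so the final letter is not what conditions the rule; the last vowel is.
"lizik" has last vowel 'i'. The stems whose last vowel is 'i' (kepmis → kepmisus, harip → haripus) add -us.
So lizik → lizikus.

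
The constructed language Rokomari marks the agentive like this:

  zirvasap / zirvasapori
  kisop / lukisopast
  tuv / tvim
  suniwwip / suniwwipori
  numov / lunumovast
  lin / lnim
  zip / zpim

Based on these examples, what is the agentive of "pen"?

pnim

zip and kisop both end in -p yet inflect differently (zpim, lukisopast), so the final letter is not what conditions the rule; the number of vowels is.
"pen" has 1 vowel. The stems with 1 vowel (tuv → tvim, zip → zpim, lin → lnim) delete the last vowel and add -im.
So pen → pnim.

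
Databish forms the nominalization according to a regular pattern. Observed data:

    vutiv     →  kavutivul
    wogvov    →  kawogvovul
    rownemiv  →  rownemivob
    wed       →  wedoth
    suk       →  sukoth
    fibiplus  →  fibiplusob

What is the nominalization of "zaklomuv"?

zaklomuvob

vutiv and rownemiv both end in -v yet inflect differently (kavutivul, rownemivob), so the final letter is not what conditions the rule; the number of vowels is.
"zaklomuv" has 3 vowels. The stems with 3 vowels (fibiplus → fibiplusob, rownemiv → rownemivob) add -ob.
So zaklomuv → zaklomuvob.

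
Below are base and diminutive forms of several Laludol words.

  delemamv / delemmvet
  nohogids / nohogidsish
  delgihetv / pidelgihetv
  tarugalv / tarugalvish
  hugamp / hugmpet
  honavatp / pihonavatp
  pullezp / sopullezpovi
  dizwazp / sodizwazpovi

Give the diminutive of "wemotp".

hugamp and pullezp both end in -p yet inflect differently (hugmpet, sopullezpovi), so the final letter is not what conditions the rule; the second-to-last letter is.
"wemotp" has second-to-last letter 't'. The stems whose second-to-last letter is 't' (honavatp → pihonavatp, delgihetv → pidelgihetv) add the prefix pi-.
The other patterns: stems whose second-to-last letter is 'm' delete the last vowel and add -et; stems whose second-to-last letter is 'z' add so- … -ovi around the stem; stems whose second-to-last letter is 'd' or 'l' add -ish.
So wemotp → piwemotp.

piwemotp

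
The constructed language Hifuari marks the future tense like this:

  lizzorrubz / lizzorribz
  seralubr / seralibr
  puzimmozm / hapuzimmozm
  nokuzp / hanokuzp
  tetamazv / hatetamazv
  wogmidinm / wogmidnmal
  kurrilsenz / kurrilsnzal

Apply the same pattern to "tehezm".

hatehezm

"tehezm" has second-to-last letter 'z'. The stems whose second-to-last letter is 'z' (puzimmozm → hapuzimmozm, nokuzp → hanokuzp, tetamazv → hatetamazv) add the prefix ha-.
So tehezm → hatehezm.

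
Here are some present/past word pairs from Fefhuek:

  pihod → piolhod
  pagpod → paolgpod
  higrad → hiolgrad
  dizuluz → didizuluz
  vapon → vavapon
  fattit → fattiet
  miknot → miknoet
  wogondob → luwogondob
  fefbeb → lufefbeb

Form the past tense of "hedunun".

hehedunun

"hedunun" ends in -n. The one such stem in the data (vapon → vavapon) repeats the first consonant+vowel as a prefix (as does dizuluz), so the same rule applies.
The other patterns: stems ending in -d insert -ol- after the first vowel; stems ending in -t drop the final letter and add -et; stems ending in -b add the prefix lu-.
So hedunun → hehedunun.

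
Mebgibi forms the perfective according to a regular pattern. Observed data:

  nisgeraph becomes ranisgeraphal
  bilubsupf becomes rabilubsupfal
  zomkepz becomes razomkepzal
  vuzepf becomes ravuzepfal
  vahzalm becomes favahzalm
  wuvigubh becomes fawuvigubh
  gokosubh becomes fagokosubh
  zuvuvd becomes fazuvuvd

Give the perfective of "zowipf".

razowipfal

nisgeraph and wuvigubh both end in -h yet inflect differently (ranisgeraphal, fawuvigubh), so the final letter is not what conditions the rule; the second-to-last letter is.
"zowipf" has second-to-last letter 'p'. The stems whose second-to-last letter is 'p' (nisgeraph → ranisgeraphal, bilubsupf → rabilubsupfal, zomkepz → razomkepzal) add ra- … -al around the stem.
The other pattern: stems whose second-to-last letter is 'b', 'l' or 'v' add the prefix fa-.
So zowipf → razowipfal.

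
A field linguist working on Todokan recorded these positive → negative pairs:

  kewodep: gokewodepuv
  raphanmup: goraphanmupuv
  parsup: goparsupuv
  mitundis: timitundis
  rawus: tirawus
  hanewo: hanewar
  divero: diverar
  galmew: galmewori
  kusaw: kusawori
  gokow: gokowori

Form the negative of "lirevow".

lirevowori

"lirevow" ends in -w. The stems ending in -w (galmew → galmewori, kusaw → kusawori, gokow → gokowori) add -ori.
The other patterns: stems ending in -p add go- … -uv around the stem; stems ending in -s add the prefix ti-; stems ending in -o drop the final letter and add -ar.
So lirevow → lirevowori.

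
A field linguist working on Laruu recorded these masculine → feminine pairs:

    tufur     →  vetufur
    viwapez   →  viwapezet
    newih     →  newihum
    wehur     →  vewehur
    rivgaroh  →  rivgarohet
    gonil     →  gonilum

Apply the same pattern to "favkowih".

favkowihum

rivgaroh and newih both end in -h yet inflect differently (rivgarohet, newihum), so the final letter is not what conditions the rule; the last vowel is.
"favkowih" has last vowel 'i'. The stems whose last vowel is 'i' (gonil → gonilum, newih → newihum) add -um.
The other patterns: stems whose last vowel is 'e' or 'o' add -et; stems whose last vowel is 'u' add the prefix ve-.
So favkowih → favkowihum.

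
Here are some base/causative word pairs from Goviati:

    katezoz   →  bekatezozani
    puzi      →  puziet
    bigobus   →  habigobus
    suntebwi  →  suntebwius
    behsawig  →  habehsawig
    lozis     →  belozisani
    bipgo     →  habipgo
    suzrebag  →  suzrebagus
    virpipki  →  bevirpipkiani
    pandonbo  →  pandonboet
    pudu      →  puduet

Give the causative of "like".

behsawig and suzrebag both end in -g yet inflect differently (habehsawig, suzrebagus), so the final letter is not what conditions the rule; the first letter is.
"like" begins with l-. The one such stem in the data (lozis → belozisani) adds be- … -ani around the stem, so the same rule applies.
So like → belikeani.

belikeani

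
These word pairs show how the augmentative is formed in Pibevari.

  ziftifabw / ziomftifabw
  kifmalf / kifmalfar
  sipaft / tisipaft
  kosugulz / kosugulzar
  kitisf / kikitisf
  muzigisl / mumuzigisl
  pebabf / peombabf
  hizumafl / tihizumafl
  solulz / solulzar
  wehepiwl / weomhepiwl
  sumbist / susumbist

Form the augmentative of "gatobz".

gaomtobz

kitisf and kifmalf both end in -f yet inflect differently (kikitisf, kifmalfar), so the final letter is not what conditions the rule; the second-to-last letter is.
"gatobz" has second-to-last letter 'b'. The stems whose second-to-last letter is 'b' (ziftifabw → ziomftifabw, pebabf → peombabf) insert -om- after the first vowel.
The other patterns: stems whose second-to-last letter is 's' repeat the first consonant+vowel as a prefix; stems whose second-to-last letter is 'l' add -ar; stems whose second-to-last letter is 'f' add the prefix ti-.
So gatobz → gaomtobz.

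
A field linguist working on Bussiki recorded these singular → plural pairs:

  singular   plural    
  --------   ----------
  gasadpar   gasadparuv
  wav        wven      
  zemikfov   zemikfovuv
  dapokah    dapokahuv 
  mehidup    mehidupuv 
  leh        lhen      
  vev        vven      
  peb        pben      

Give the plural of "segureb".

segurebuv

leh and dapokah both end in -h yet inflect differently (lhen, dapokahuv), so the final letter is not what conditions the rule; the number of vowels is.
"segureb" has 3 vowels. The stems with 3 vowels (gasadpar → gasadparuv, mehidup → mehidupuv, dapokah → dapokahuv) add -uv.
The other pattern: stems with 1 vowel delete the last vowel and add -en.
So segureb → segurebuv.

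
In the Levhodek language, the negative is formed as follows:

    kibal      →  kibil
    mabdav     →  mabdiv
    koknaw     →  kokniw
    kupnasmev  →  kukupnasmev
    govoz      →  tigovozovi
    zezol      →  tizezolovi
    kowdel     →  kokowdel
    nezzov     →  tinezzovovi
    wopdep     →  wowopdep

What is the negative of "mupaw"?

mupiw

"mupaw" has last vowel 'a'. The stems whose last vowel is 'a' (mabdav → mabdiv, kibal → kibil, koknaw → kokniw) change the last vowel to 'i'.
The other patterns: stems whose last vowel is 'o' add ti- … -ovi around the stem; stems whose last vowel is 'e' repeat the first consonant+vowel as a prefix.
So mupaw → mupiw.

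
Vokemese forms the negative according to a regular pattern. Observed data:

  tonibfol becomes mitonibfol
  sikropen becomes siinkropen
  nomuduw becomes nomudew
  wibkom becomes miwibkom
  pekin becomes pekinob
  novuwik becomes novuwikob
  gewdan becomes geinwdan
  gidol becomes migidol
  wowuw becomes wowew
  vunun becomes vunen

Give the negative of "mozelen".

pekin and vunun both end in -n yet inflect differently (pekinob, vunen), so the final letter is not what conditions the rule; the last vowel is.
"mozelen" has last vowel 'e'. The one such stem in the data (sikropen → siinkropen) inserts -in- after the first vowel (as does gewdan), so the same rule applies.
So mozelen → moinzelen.

moinzelen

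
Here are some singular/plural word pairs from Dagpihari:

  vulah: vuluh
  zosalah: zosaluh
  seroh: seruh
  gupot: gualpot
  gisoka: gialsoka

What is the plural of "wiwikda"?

seroh and gupot both have last vowel 'o' yet inflect differently (seruh, gualpot), so the last vowel is not what conditions the rule; the final letter is.
"wiwikda" ends in -a. The one such stem in the data (gisoka → gialsoka) inserts -al- after the first vowel (as does gupot), so the same rule applies.
So wiwikda → wialwikda.

wialwikda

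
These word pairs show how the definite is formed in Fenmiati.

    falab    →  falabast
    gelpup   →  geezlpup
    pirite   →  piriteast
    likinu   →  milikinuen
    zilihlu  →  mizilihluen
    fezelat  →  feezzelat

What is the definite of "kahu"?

zilihlu and gelpup both have last vowel 'u' yet inflect differently (mizilihluen, geezlpup), so the last vowel is not what conditions the rule; the final letter is.
"kahu" ends in -u. The stems ending in -u (zilihlu → mizilihluen, likinu → milikinuen) add mi- … -en around the stem.
The other patterns: stems ending in -p or -t insert -ez- after the first vowel; stems ending in -b or -e add -ast.
So kahu → mikahuen.

mikahuen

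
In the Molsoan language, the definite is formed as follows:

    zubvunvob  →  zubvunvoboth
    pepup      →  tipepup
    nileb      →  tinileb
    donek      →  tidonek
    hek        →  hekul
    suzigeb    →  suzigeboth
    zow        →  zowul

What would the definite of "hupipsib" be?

hek and donek both end in -k yet inflect differently (hekul, tidonek), so the final letter is not what conditions the rule; the number of vowels is.
"hupipsib" has 3 vowels. The stems with 3 vowels (suzigeb → suzigeboth, zubvunvob → zubvunvoboth) add -oth.
The other patterns: stems with 1 vowel add -ul; stems with 2 vowels add the prefix ti-.
So hupipsib → hupipsiboth.

hupipsiboth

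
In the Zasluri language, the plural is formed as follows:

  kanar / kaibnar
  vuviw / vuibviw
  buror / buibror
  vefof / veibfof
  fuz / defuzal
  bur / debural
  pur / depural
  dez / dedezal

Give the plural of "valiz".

"valiz" has 2 vowels. The stems with 2 vowels (kanar → kaibnar, vuviw → vuibviw, buror → buibror) insert -ib- after the first vowel.
So valiz → vaibliz.

vaibliz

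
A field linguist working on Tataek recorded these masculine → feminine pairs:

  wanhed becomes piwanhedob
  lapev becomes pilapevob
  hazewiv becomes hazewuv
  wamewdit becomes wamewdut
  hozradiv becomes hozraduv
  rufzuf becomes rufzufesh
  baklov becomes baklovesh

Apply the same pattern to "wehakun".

wehakunesh

lapev and hazewiv both end in -v yet inflect differently (pilapevob, hazewuv), so the final letter is not what conditions the rule; the last vowel is.
"wehakun" has last vowel 'u'. The one such stem in the data (rufzuf → rufzufesh) adds -esh, so the same rule applies.
The other patterns: stems whose last vowel is 'e' add pi- … -ob around the stem; stems whose last vowel is 'i' change the last vowel to 'u'.
So wehakun → wehakunesh.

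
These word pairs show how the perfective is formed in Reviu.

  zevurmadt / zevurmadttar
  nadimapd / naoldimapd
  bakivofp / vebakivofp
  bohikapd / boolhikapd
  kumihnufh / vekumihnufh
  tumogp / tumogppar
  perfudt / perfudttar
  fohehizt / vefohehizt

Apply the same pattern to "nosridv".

nosridvvar

"nosridv" has second-to-last letter 'd'. The stems whose second-to-last letter is 'd' (zevurmadt → zevurmadttar, perfudt → perfudttar) double the final consonant and add -ar.
The other patterns: stems whose second-to-last letter is 'p' insert -ol- after the first vowel; stems whose second-to-last letter is 'f' or 'z' add the prefix ve-.
So nosridv → nosridvvar.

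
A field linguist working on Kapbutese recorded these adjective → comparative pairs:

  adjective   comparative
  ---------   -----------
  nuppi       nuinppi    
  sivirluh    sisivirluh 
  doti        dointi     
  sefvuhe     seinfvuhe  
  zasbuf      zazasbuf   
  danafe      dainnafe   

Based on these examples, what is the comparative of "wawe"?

sefvuhe and sivirluh both begin with s- yet inflect differently (seinfvuhe, sisivirluh), so the first letter is not what conditions the rule; whether the stem ends in a vowel or a consonant is.
"wawe" ends in a vowel. The stems ending in a vowel (sefvuhe → seinfvuhe, doti → dointi, nuppi → nuinppi) insert -in- after the first vowel.
So wawe → wainwe.

wainwe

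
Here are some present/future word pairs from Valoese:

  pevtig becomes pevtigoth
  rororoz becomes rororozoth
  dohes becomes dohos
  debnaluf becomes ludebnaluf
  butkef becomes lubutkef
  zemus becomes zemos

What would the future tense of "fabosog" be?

"fabosog" ends in -g. The one such stem in the data (pevtig → pevtigoth) adds -oth, so the same rule applies.
So fabosog → fabosogoth.

fabosogoth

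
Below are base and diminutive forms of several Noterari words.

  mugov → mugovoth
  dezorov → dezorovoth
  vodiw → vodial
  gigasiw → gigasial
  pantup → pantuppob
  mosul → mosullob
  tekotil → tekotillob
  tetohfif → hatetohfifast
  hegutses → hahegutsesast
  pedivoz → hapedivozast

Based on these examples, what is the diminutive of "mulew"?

muleal

vodiw and tekotil both have last vowel 'i' yet inflect differently (vodial, tekotillob), so the last vowel is not what conditions the rule; the final letter is.
"mulew" ends in -w. The stems ending in -w (vodiw → vodial, gigasiw → gigasial) drop the final letter and add -al.
So mulew → muleal.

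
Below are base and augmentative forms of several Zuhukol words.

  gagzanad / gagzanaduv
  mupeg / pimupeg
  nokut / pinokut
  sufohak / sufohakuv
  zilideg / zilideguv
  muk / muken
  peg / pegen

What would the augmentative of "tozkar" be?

"tozkar" has 2 vowels. The stems with 2 vowels (mupeg → pimupeg, nokut → pinokut) add the prefix pi-.
The other patterns: stems with 1 vowel add -en; stems with 3 vowels add -uv.
So tozkar → pitozkar.

pitozkar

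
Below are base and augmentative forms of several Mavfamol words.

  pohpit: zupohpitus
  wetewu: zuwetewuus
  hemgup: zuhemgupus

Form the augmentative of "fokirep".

zufokirepus

Every pair shown (pohpit → zupohpitus, wetewu → zuwetewuus, hemgup → zuhemgupus) follows the same rule: add zu- … -us around the stem.
So fokirep → zufokirepus.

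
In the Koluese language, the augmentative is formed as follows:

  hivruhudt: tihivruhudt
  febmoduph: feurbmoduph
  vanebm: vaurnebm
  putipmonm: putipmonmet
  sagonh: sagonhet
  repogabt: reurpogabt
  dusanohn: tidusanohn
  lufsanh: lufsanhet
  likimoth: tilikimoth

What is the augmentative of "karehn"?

"karehn" has second-to-last letter 'h'. The one such stem in the data (dusanohn → tidusanohn) adds the prefix ti-, so the same rule applies.
So karehn → tikarehn.

tikarehn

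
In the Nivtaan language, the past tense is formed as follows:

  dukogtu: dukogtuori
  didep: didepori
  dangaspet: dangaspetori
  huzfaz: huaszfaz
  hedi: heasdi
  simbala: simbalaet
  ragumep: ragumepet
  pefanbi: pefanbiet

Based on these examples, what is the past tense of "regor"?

"regor" begins with r-. The one such stem in the data (ragumep → ragumepet) adds -et, so the same rule applies.
The other patterns: stems beginning with d- add -ori; stems beginning with h- insert -as- after the first vowel.
So regor → regoret.

regoret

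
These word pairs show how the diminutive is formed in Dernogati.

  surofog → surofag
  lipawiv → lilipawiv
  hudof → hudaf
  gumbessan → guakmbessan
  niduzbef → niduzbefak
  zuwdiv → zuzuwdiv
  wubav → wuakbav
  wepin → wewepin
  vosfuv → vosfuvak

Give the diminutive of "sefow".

sefaw

vosfuv and wubav both end in -v yet inflect differently (vosfuvak, wuakbav), so the final letter is not what conditions the rule; the last vowel is.
"sefow" has last vowel 'o'. The stems whose last vowel is 'o' (hudof → hudaf, surofog → surofag) change the last vowel to 'a'.
The other patterns: stems whose last vowel is 'e' or 'u' add -ak; stems whose last vowel is 'a' insert -ak- after the first vowel; stems whose last vowel is 'i' repeat the first consonant+vowel as a prefix.
So sefow → sefaw.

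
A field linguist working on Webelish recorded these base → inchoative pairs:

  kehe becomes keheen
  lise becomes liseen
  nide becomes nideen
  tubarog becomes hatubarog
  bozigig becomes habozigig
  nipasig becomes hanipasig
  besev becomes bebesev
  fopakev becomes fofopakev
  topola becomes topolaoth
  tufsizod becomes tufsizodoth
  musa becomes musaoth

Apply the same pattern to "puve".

"puve" ends in -e. The stems ending in -e (kehe → keheen, lise → liseen, nide → nideen) add -en.
So puve → puveen.

puveen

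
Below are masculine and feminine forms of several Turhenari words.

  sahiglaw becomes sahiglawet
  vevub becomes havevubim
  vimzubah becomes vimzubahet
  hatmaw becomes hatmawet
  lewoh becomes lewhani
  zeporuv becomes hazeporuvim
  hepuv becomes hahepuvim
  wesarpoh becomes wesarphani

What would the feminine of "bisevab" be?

wesarpoh and vimzubah both end in -h yet inflect differently (wesarphani, vimzubahet), so the final letter is not what conditions the rule; the last vowel is.
"bisevab" has last vowel 'a'. The stems whose last vowel is 'a' (hatmaw → hatmawet, sahiglaw → sahiglawet, vimzubah → vimzubahet) add -et.
So bisevab → bisevabet.

bisevabet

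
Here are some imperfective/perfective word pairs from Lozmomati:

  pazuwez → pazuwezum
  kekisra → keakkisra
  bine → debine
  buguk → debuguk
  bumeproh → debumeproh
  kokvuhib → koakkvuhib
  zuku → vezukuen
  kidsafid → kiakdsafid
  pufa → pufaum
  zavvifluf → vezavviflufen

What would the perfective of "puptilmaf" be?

"puptilmaf" begins with p-. The stems beginning with p- (pazuwez → pazuwezum, pufa → pufaum) add -um.
So puptilmaf → puptilmafum.

puptilmafum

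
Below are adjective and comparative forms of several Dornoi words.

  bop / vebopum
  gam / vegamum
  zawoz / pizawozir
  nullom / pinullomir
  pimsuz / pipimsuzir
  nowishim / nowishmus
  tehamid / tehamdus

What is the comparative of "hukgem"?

pihukgemir

"hukgem" has 2 vowels. The stems with 2 vowels (zawoz → pizawozir, nullom → pinullomir, pimsuz → pipimsuzir) add pi- … -ir around the stem.
The other patterns: stems with 1 vowel add ve- … -um around the stem; stems with 3 vowels delete the last vowel and add -us.
So hukgem → pihukgemir.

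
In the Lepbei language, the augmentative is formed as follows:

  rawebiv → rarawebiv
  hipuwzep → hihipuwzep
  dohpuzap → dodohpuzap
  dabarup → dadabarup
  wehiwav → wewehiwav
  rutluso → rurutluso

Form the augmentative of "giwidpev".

Every pair shown (rawebiv → rarawebiv, hipuwzep → hihipuwzep, dohpuzap → dodohpuzap, …) follows the same rule: repeat the first consonant+vowel as a prefix.
So giwidpev → gigiwidpev.

gigiwidpev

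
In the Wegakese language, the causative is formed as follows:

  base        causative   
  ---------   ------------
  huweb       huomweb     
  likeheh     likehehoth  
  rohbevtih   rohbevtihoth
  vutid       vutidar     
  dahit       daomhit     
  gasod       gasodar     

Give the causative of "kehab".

vutid and rohbevtih both have last vowel 'i' yet inflect differently (vutidar, rohbevtihoth), so the last vowel is not what conditions the rule; the final letter is.
"kehab" ends in -b. The one such stem in the data (huweb → huomweb) inserts -om- after the first vowel (as does dahit), so the same rule applies.
The other patterns: stems ending in -d add -ar; stems ending in -h add -oth.
So kehab → keomhab.

keomhab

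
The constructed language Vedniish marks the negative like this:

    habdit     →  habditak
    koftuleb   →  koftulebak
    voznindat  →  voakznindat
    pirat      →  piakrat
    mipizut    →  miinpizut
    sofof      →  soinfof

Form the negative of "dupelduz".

duinpelduz

habdit and voznindat both end in -t yet inflect differently (habditak, voakznindat), so the final letter is not what conditions the rule; the last vowel is.
"dupelduz" has last vowel 'u'. The one such stem in the data (mipizut → miinpizut) inserts -in- after the first vowel (as does sofof), so the same rule applies.
The other patterns: stems whose last vowel is 'e' or 'i' add -ak; stems whose last vowel is 'a' insert -ak- after the first vowel.
So dupelduz → duinpelduz.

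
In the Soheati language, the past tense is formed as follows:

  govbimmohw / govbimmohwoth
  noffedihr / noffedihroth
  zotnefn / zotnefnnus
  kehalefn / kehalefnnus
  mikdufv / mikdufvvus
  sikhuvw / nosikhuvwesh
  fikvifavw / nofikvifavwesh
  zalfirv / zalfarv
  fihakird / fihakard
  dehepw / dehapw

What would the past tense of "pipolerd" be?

pipolard

"pipolerd" has second-to-last letter 'r'. The stems whose second-to-last letter is 'r' (zalfirv → zalfarv, fihakird → fihakard) change the last vowel to 'a'.
So pipolerd → pipolard.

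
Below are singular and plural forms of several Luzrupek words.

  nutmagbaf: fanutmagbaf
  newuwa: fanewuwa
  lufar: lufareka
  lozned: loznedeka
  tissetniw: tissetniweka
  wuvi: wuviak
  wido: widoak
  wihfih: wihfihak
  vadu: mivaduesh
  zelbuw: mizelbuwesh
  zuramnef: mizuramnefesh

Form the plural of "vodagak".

tissetniw and zelbuw both end in -w yet inflect differently (tissetniweka, mizelbuwesh), so the final letter is not what conditions the rule; the first letter is.
"vodagak" begins with v-. The one such stem in the data (vadu → mivaduesh) adds mi- … -esh around the stem, so the same rule applies.
The other patterns: stems beginning with n- add the prefix fa-; stems beginning with l- or t- add -eka; stems beginning with w- add -ak.
So vodagak → mivodagakesh.

mivodagakesh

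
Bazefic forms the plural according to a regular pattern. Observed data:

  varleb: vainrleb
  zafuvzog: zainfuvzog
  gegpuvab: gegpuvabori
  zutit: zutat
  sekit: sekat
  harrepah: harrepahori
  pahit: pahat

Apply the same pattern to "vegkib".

vegkab

gegpuvab and varleb both end in -b yet inflect differently (gegpuvabori, vainrleb), so the final letter is not what conditions the rule; the last vowel is.
"vegkib" has last vowel 'i'. The stems whose last vowel is 'i' (pahit → pahat, zutit → zutat, sekit → sekat) change the last vowel to 'a'.
The other patterns: stems whose last vowel is 'a' add -ori; stems whose last vowel is 'e' or 'o' insert -in- after the first vowel.
So vegkib → vegkab.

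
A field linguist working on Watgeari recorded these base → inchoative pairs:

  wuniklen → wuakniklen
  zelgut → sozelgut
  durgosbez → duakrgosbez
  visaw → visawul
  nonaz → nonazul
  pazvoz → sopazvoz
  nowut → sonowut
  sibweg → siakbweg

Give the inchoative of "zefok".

sozefok

nonaz and durgosbez both end in -z yet inflect differently (nonazul, duakrgosbez), so the final letter is not what conditions the rule; the last vowel is.
"zefok" has last vowel 'o'. The one such stem in the data (pazvoz → sopazvoz) adds the prefix so-, so the same rule applies.
So zefok → sozefok.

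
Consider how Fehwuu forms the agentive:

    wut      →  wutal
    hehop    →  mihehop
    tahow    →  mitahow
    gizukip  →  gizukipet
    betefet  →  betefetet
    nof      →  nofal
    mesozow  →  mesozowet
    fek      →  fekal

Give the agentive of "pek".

wut and betefet both end in -t yet inflect differently (wutal, betefetet), so the final letter is not what conditions the rule; the number of vowels is.
"pek" has 1 vowel. The stems with 1 vowel (nof → nofal, wut → wutal, fek → fekal) add -al.
So pek → pekal.

pekal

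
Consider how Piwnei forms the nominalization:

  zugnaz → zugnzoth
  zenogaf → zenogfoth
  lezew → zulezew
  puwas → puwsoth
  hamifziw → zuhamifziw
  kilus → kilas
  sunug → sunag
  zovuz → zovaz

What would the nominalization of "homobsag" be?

"homobsag" has last vowel 'a'. The stems whose last vowel is 'a' (zenogaf → zenogfoth, puwas → puwsoth, zugnaz → zugnzoth) delete the last vowel and add -oth.
The other patterns: stems whose last vowel is 'u' change the last vowel to 'a'; stems whose last vowel is 'e' or 'i' add the prefix zu-.
So homobsag → homobsgoth.

homobsgoth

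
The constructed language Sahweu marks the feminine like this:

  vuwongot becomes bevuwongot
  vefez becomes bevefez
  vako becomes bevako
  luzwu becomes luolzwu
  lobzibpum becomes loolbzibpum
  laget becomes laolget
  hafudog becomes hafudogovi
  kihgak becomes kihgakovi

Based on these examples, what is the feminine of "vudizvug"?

vuwongot and laget both end in -t yet inflect differently (bevuwongot, laolget), so the final letter is not what conditions the rule; the first letter is.
"vudizvug" begins with v-. The stems beginning with v- (vuwongot → bevuwongot, vefez → bevefez, vako → bevako) add the prefix be-.
The other patterns: stems beginning with l- insert -ol- after the first vowel; stems beginning with h- or k- add -ovi.
So vudizvug → bevudizvug.

bevudizvug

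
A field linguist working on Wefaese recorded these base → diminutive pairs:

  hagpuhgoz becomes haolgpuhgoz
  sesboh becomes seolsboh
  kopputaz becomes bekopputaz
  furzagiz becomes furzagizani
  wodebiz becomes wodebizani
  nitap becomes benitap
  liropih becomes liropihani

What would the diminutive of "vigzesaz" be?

"vigzesaz" has last vowel 'a'. The stems whose last vowel is 'a' (nitap → benitap, kopputaz → bekopputaz) add the prefix be-.
So vigzesaz → bevigzesaz.

bevigzesaz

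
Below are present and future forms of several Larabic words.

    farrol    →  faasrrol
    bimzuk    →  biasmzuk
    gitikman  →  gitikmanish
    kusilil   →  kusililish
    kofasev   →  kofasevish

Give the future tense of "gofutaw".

farrol and kusilil both end in -l yet inflect differently (faasrrol, kusililish), so the final letter is not what conditions the rule; the number of vowels is.
"gofutaw" has 3 vowels. The stems with 3 vowels (gitikman → gitikmanish, kusilil → kusililish, kofasev → kofasevish) add -ish.
The other pattern: stems with 2 vowels insert -as- after the first vowel.
So gofutaw → gofutawish.

gofutawish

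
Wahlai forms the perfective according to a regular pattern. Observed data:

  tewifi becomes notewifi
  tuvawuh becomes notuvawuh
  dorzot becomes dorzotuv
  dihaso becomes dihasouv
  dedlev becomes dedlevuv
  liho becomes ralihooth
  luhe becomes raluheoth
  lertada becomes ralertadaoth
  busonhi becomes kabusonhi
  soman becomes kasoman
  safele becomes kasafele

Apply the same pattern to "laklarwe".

"laklarwe" begins with l-. The stems beginning with l- (liho → ralihooth, luhe → raluheoth, lertada → ralertadaoth) add ra- … -oth around the stem.
So laklarwe → ralaklarweoth.

ralaklarweoth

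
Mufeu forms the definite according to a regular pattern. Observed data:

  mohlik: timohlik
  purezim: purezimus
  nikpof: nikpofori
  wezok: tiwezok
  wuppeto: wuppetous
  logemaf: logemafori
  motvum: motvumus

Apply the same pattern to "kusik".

tikusik

wuppeto and nikpof both have last vowel 'o' yet inflect differently (wuppetous, nikpofori), so the last vowel is not what conditions the rule; the final letter is.
"kusik" ends in -k. The stems ending in -k (mohlik → timohlik, wezok → tiwezok) add the prefix ti-.
So kusik → tikusik.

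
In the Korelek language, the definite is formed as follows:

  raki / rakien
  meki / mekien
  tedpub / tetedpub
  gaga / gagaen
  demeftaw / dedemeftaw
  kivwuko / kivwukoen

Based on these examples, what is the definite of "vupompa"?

vupompaen

gaga and demeftaw both have last vowel 'a' yet inflect differently (gagaen, dedemeftaw), so the last vowel is not what conditions the rule; whether the stem ends in a vowel or a consonant is.
"vupompa" ends in a vowel. The stems ending in a vowel (raki → rakien, kivwuko → kivwukoen, gaga → gagaen) add -en.
So vupompa → vupompaen.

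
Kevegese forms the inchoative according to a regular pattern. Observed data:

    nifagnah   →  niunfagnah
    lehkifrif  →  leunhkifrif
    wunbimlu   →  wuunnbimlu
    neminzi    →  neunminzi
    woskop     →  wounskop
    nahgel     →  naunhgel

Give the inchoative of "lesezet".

leunsezet

Every pair shown (nifagnah → niunfagnah, lehkifrif → leunhkifrif, wunbimlu → wuunnbimlu, …) follows the same rule: insert -un- after the first vowel.
So lesezet → leunsezet.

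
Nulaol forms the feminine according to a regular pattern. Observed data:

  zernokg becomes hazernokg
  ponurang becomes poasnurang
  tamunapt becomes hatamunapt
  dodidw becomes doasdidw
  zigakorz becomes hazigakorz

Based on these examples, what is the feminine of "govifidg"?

goasvifidg

ponurang and zernokg both end in -g yet inflect differently (poasnurang, hazernokg), so the final letter is not what conditions the rule; the second-to-last letter is.
"govifidg" has second-to-last letter 'd'. The one such stem in the data (dodidw → doasdidw) inserts -as- after the first vowel (as does ponurang), so the same rule applies.
So govifidg → goasvifidg.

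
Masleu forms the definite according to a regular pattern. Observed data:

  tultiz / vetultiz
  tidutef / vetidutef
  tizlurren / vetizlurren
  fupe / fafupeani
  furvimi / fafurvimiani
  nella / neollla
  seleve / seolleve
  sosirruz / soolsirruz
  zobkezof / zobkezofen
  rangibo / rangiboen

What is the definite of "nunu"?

fupe and seleve both end in -e yet inflect differently (fafupeani, seolleve), so the final letter is not what conditions the rule; the first letter is.
"nunu" begins with n-. The one such stem in the data (nella → neollla) inserts -ol- after the first vowel (as do seleve, sosirruz), so the same rule applies.
The other patterns: stems beginning with t- add the prefix ve-; stems beginning with f- add fa- … -ani around the stem; stems beginning with r- or z- add -en.
So nunu → nuolnu.

nuolnu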